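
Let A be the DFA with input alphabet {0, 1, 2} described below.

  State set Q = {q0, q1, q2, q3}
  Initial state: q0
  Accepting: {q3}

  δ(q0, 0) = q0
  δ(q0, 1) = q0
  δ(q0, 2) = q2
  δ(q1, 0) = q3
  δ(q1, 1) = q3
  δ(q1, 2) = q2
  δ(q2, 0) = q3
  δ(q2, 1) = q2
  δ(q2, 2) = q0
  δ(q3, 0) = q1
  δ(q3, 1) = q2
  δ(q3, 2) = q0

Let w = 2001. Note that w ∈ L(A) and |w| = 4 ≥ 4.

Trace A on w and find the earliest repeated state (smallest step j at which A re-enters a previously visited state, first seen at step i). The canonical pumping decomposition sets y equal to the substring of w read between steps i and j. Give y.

01

Run of A on w = 2 0 0 1:
  step 0: q0  (start)
  step 1: q2  (read 2: q0→q2)
  step 2: q3  (read 0: q2→q3)
  step 3: q1  (read 0: q3→q1)
  step 4: q3  (read 1: q1→q3)   ← first repeat (q3 seen earlier)

So i = 2, j = 4, giving x = w[0:2] = 20, y = w[2:4] = 01, z = w[4:4] = ε.
Check: |xy| = 4 ≤ 4 and |y| = 2 ≥ 1. Reading y takes A from q3 back to q3, so every xyⁱz is accepted.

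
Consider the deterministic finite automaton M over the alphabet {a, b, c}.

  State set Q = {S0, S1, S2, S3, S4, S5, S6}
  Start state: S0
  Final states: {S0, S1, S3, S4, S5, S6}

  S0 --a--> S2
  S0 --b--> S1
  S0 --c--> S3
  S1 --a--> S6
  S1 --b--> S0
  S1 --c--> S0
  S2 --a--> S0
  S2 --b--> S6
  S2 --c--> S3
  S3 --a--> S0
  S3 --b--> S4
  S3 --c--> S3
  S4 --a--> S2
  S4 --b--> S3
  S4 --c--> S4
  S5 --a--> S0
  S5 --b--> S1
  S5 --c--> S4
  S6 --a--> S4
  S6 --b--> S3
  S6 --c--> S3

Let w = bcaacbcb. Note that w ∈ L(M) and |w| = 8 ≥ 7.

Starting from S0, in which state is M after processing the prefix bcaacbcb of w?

S3

State sequence: S0 -b-> S1 -c-> S0 -a-> S2 -a-> S0 -c-> S3 -b-> S4 -c-> S4 -b-> S3

After reading 8 characters, M is in state S3.
(This kind of state-tracing is the core of the pumping-lemma construction: with 7 states, pigeonhole forces a repeat within the first 7 steps.)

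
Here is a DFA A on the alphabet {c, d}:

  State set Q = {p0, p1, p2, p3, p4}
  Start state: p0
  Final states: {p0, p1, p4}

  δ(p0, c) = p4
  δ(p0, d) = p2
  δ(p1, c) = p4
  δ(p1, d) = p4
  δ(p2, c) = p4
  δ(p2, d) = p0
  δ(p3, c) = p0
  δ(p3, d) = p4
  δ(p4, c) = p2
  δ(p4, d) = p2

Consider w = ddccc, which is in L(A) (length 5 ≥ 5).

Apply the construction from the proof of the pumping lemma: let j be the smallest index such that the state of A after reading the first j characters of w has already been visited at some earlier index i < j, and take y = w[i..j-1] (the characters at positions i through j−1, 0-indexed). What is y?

State sequence: p0 -d-> p2 -d-> p0 -c-> p4 -c-> p2 -c-> p4
First repeat at step 2: p0 was already visited.

So i = 0, j = 2, giving x = w[0:0] = ε, y = w[0:2] = dd, z = w[2:5] = ccc.
Check: |xy| = 2 ≤ 5 and |y| = 2 ≥ 1. Reading y takes A from p0 back to p0, so every xyⁱz is accepted.
Pumping length from the standard proof: p = 5 (the number of states). The repeated state found above gives |xy| = j ≤ 5 and |y| = j − i ≥ 1.

dd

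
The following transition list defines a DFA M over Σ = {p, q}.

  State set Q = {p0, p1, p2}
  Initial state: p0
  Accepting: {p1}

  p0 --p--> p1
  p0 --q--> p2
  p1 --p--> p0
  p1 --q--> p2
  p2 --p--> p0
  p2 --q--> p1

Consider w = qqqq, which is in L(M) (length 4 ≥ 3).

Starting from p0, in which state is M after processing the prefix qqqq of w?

p1

State sequence: p0 -q-> p2 -q-> p1 -q-> p2 -q-> p1

After reading 4 characters, M is in state p1.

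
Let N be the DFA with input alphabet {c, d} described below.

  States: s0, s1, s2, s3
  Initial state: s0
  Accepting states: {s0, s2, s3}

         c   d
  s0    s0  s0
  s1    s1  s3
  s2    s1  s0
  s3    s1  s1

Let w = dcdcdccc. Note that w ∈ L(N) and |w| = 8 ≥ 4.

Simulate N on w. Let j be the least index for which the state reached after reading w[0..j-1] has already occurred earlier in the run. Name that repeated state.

s0

Run of N on w = d c d c d c c c:
  step 0: s0  (start)
  step 1: s0  (read d: s0→s0)   ← first repeat (s0 seen earlier)
  step 2: s0  (read c: s0→s0)
  step 3: s0  (read d: s0→s0)
  step 4: s0  (read c: s0→s0)
  step 5: s0  (read d: s0→s0)
  step 6: s0  (read c: s0→s0)
  step 7: s0  (read c: s0→s0)
  step 8: s0  (read c: s0→s0)

The earliest repeat is at step j = 1: N is in s0, which it already visited at step i = 0.
Since N has 4 states, any run of length ≥ 4 visits 4+1 states, so by pigeonhole some state repeats within the first 4 steps — that repeat gives the pumpable loop.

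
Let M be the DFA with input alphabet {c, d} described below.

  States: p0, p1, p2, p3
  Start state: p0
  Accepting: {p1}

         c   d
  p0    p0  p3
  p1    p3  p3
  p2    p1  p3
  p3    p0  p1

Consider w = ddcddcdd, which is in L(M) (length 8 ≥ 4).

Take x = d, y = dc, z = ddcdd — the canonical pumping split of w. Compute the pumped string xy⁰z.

xy⁰z = xz = d·ddcdd = dddcdd.
Reading y = dc takes M from p3 back to p3, so after x the machine is still in p3, and z then leads to the accepting state p1. Hence dddcdd ∈ L(M).

dddcdd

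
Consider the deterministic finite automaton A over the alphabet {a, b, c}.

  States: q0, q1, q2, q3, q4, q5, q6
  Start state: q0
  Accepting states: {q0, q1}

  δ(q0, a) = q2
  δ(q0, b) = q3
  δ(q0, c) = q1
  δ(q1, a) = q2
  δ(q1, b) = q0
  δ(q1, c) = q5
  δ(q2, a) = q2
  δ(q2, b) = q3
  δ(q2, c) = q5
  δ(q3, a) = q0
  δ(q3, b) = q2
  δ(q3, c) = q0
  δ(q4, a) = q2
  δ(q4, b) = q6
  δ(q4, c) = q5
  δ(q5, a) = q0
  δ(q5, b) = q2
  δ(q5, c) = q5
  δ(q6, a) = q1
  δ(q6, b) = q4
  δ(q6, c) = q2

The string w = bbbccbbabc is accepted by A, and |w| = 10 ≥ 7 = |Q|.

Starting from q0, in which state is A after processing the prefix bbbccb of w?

Run of A on the first 6 characters of w = b b b c c b:
  step 0: q0  (start)
  step 1: q3  (read b: q0→q3)
  step 2: q2  (read b: q3→q2)
  step 3: q3  (read b: q2→q3)
  step 4: q0  (read c: q3→q0)
  step 5: q1  (read c: q0→q1)
  step 6: q0  (read b: q1→q0)

After reading 6 characters, A is in state q0.
(This kind of state-tracing is the core of the pumping-lemma construction: with 7 states, pigeonhole forces a repeat within the first 7 steps.)

q0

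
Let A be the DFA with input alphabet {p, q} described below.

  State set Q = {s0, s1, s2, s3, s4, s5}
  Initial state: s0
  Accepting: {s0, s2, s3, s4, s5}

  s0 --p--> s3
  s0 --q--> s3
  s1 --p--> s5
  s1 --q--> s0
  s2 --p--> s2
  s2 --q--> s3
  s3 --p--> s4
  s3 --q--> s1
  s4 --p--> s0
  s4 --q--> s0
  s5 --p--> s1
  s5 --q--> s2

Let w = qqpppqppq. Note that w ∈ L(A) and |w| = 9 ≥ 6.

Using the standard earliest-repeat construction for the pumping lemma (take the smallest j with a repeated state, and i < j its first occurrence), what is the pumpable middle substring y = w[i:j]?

pp

Run of A on w = q q p p p q p p q:
  step 0: s0  (start)
  step 1: s3  (read q: s0→s3)
  step 2: s1  (read q: s3→s1)
  step 3: s5  (read p: s1→s5)
  step 4: s1  (read p: s5→s1)   ← first repeat (s1 seen earlier)
  step 5: s5  (read p: s1→s5)
  step 6: s2  (read q: s5→s2)
  step 7: s2  (read p: s2→s2)
  step 8: s2  (read p: s2→s2)
  step 9: s3  (read q: s2→s3)

So i = 2, j = 4, giving x = w[0:2] = qq, y = w[2:4] = pp, z = w[4:9] = pqppq.
Check: |xy| = 4 ≤ 6 and |y| = 2 ≥ 1. Reading y takes A from s1 back to s1, so every xyⁱz is accepted.
Since A has 6 states, any run of length ≥ 6 visits 6+1 states, so by pigeonhole some state repeats within the first 6 steps — that repeat gives the pumpable loop.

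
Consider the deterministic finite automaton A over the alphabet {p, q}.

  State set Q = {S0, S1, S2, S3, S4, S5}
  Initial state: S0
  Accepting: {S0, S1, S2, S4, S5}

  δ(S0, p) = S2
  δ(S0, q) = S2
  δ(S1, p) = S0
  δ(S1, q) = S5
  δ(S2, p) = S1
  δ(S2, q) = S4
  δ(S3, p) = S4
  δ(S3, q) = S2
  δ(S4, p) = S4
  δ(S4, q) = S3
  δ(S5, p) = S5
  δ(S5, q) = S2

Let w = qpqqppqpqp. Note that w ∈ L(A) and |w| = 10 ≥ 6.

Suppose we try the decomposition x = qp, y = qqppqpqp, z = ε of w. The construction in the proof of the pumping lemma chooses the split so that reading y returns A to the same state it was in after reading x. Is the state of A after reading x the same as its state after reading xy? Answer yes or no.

no

Run of A on the first 10 characters of w = q p q q p p q p q p:
  step 0: S0  (start)
  step 1: S2  (read q: S0→S2)
  step 2: S1  (read p: S2→S1)
  step 3: S5  (read q: S1→S5)
  step 4: S2  (read q: S5→S2)
  step 5: S1  (read p: S2→S1)
  step 6: S0  (read p: S1→S0)
  step 7: S2  (read q: S0→S2)
  step 8: S1  (read p: S2→S1)
  step 9: S5  (read q: S1→S5)
  step 10: S5  (read p: S5→S5)

After x (step 2): S1. After xy (step 10): S5.
They differ (S1 ≠ S5), so y is not a cycle from the state after x; this split is not the one the pumping-lemma construction produces, and pumping y need not keep the string in L(A).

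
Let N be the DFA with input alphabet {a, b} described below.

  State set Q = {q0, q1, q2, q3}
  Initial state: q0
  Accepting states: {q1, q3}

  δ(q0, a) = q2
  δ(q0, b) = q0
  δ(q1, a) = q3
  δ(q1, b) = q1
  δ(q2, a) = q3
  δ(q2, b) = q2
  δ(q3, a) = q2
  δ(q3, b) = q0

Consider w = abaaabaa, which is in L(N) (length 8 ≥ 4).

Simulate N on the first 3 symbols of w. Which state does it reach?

q3

Run of N on the first 3 characters of w = a b a:
  step 0: q0  (start)
  step 1: q2  (read a: q0→q2)
  step 2: q2  (read b: q2→q2)
  step 3: q3  (read a: q2→q3)

After reading 3 characters, N is in state q3.
(This kind of state-tracing is the core of the pumping-lemma construction: with 4 states, pigeonhole forces a repeat within the first 4 steps.)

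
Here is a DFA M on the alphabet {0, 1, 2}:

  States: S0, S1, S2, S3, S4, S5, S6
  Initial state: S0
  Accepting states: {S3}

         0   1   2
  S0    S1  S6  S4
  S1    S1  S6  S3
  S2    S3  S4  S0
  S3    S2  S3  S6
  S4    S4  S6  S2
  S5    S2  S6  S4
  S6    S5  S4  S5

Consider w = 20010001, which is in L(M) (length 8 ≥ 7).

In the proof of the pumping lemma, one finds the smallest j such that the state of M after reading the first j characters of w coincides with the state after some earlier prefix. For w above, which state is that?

Run of M on w = 2 0 0 1 0 0 0 1:
  step 0: S0  (start)
  step 1: S4  (read 2: S0→S4)
  step 2: S4  (read 0: S4→S4)   ← first repeat (S4 seen earlier)
  step 3: S4  (read 0: S4→S4)
  step 4: S6  (read 1: S4→S6)
  step 5: S5  (read 0: S6→S5)
  step 6: S2  (read 0: S5→S2)
  step 7: S3  (read 0: S2→S3)
  step 8: S3  (read 1: S3→S3)

The earliest repeat is at step j = 2: M is in S4, which it already visited at step i = 1.

S4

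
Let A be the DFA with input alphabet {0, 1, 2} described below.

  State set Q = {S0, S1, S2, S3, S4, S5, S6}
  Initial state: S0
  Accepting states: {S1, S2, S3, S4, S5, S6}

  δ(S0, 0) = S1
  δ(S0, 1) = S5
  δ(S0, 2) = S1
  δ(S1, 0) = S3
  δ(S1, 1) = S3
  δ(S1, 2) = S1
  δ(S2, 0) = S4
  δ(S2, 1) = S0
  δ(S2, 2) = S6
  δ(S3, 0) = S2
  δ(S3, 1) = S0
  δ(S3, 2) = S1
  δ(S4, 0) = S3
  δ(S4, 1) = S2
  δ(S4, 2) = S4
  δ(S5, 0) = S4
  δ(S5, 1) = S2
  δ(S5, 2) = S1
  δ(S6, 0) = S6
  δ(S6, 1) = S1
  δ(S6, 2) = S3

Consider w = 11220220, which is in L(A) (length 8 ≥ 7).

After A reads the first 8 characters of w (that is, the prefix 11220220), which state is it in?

S2

Run of A on the first 8 characters of w = 1 1 2 2 0 2 2 0:
  step 0: S0  (start)
  step 1: S5  (read 1: S0→S5)
  step 2: S2  (read 1: S5→S2)
  step 3: S6  (read 2: S2→S6)
  step 4: S3  (read 2: S6→S3)
  step 5: S2  (read 0: S3→S2)
  step 6: S6  (read 2: S2→S6)
  step 7: S3  (read 2: S6→S3)
  step 8: S2  (read 0: S3→S2)

After reading 8 characters, A is in state S2.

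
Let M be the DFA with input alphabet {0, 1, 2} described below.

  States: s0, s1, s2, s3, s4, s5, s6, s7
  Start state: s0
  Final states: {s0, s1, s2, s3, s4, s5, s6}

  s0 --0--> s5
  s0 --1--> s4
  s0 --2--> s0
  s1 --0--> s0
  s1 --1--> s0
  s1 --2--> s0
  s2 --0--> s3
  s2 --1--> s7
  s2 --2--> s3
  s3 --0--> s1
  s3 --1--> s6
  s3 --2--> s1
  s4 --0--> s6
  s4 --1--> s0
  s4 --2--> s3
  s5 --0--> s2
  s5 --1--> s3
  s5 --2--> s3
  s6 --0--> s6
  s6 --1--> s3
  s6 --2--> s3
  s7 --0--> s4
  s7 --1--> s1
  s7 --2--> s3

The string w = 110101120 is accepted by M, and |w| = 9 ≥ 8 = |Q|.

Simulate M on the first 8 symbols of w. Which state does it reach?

s3

Run of M on the first 8 characters of w = 1 1 0 1 0 1 1 2:
  step 0: s0  (start)
  step 1: s4  (read 1: s0→s4)
  step 2: s0  (read 1: s4→s0)
  step 3: s5  (read 0: s0→s5)
  step 4: s3  (read 1: s5→s3)
  step 5: s1  (read 0: s3→s1)
  step 6: s0  (read 1: s1→s0)
  step 7: s4  (read 1: s0→s4)
  step 8: s3  (read 2: s4→s3)

After reading 8 characters, M is in state s3.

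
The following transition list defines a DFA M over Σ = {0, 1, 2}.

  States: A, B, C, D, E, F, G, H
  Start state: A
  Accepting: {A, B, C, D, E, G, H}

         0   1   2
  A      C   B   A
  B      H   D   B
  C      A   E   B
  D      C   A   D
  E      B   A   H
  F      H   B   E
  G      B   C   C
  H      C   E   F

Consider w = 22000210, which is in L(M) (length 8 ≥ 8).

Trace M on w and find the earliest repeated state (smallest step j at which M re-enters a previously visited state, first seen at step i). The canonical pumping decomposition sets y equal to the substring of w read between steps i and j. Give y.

Run of M on w = 2 2 0 0 0 2 1 0:
  step 0: A  (start)
  step 1: A  (read 2: A→A)   ← first repeat (A seen earlier)
  step 2: A  (read 2: A→A)
  step 3: C  (read 0: A→C)
  step 4: A  (read 0: C→A)
  step 5: C  (read 0: A→C)
  step 6: B  (read 2: C→B)
  step 7: D  (read 1: B→D)
  step 8: C  (read 0: D→C)

So i = 0, j = 1, giving x = w[0:0] = ε, y = w[0:1] = 2, z = w[1:8] = 2000210.
Check: |xy| = 1 ≤ 8 and |y| = 1 ≥ 1. Reading y takes M from A back to A, so every xyⁱz is accepted.

2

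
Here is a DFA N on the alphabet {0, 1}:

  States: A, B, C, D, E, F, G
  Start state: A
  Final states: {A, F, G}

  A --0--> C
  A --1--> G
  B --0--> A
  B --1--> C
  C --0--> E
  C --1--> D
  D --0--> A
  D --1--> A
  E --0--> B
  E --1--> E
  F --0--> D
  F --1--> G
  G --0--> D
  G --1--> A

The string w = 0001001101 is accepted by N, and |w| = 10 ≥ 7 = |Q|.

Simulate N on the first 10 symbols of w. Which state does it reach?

G

State sequence: A -0-> C -0-> E -0-> B -1-> C -0-> E -0-> B -1-> C -1-> D -0-> A -1-> G

After reading 10 characters, N is in state G.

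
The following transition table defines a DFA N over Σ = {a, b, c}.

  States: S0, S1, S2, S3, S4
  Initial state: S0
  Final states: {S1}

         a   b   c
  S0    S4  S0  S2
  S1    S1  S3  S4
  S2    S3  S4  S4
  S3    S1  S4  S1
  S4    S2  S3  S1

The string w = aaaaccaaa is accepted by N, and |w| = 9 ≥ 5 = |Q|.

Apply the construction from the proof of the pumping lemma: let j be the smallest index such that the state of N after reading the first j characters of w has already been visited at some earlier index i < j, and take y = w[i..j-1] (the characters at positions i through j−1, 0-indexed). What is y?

aaac

Run of N on w = a a a a c c a a a:
  step 0: S0  (start)
  step 1: S4  (read a: S0→S4)
  step 2: S2  (read a: S4→S2)
  step 3: S3  (read a: S2→S3)
  step 4: S1  (read a: S3→S1)
  step 5: S4  (read c: S1→S4)   ← first repeat (S4 seen earlier)
  step 6: S1  (read c: S4→S1)
  step 7: S1  (read a: S1→S1)
  step 8: S1  (read a: S1→S1)
  step 9: S1  (read a: S1→S1)

So i = 1, j = 5, giving x = w[0:1] = a, y = w[1:5] = aaac, z = w[5:9] = caaa.
Check: |xy| = 5 ≤ 5 and |y| = 4 ≥ 1. Reading y takes N from S4 back to S4, so every xyⁱz is accepted.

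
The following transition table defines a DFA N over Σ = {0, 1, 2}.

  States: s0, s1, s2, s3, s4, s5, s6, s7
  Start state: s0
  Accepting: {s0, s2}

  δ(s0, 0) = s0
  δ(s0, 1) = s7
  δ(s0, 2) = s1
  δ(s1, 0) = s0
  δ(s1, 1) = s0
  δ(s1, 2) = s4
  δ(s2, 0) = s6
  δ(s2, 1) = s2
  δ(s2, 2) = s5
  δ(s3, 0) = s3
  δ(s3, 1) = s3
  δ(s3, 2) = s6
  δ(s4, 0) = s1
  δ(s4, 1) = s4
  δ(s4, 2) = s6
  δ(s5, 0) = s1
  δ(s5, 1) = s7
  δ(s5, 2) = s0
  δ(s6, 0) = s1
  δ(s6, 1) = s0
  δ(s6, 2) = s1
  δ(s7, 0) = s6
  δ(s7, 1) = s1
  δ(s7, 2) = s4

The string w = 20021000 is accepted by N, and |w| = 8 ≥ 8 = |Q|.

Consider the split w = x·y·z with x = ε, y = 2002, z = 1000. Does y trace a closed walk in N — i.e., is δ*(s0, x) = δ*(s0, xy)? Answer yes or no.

no

Run of N on the first 4 characters of w = 2 0 0 2:
  step 0: s0  (start)
  step 1: s1  (read 2: s0→s1)
  step 2: s0  (read 0: s1→s0)
  step 3: s0  (read 0: s0→s0)
  step 4: s1  (read 2: s0→s1)

After x (step 0): s0. After xy (step 4): s1.
They differ (s0 ≠ s1), so y is not a cycle from the state after x; this split is not the one the pumping-lemma construction produces, and pumping y need not keep the string in L(N).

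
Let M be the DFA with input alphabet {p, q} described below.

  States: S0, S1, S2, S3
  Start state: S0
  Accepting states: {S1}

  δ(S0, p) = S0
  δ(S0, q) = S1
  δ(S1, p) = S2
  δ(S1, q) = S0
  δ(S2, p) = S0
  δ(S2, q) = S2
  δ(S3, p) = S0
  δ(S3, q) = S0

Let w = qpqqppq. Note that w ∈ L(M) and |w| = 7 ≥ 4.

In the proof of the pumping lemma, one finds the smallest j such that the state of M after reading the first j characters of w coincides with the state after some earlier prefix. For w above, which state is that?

S2

Run of M on w = q p q q p p q:
  step 0: S0  (start)
  step 1: S1  (read q: S0→S1)
  step 2: S2  (read p: S1→S2)
  step 3: S2  (read q: S2→S2)   ← first repeat (S2 seen earlier)
  step 4: S2  (read q: S2→S2)
  step 5: S0  (read p: S2→S0)
  step 6: S0  (read p: S0→S0)
  step 7: S1  (read q: S0→S1)

The earliest repeat is at step j = 3: M is in S2, which it already visited at step i = 2.
The DFA has 4 states, so the proof of the pumping lemma guarantees a repeated state among the first 4+1 visited; the segment between the two visits is the pumpable y.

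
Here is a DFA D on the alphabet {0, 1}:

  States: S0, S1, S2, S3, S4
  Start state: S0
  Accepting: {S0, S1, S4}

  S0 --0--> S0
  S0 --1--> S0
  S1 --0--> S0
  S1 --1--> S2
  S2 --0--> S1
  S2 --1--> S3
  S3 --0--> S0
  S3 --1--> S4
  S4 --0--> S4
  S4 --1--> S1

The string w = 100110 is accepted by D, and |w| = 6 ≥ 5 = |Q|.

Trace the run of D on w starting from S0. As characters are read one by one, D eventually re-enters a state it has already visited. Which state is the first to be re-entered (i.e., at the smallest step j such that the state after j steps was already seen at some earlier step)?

S0

State sequence: S0 -1-> S0 -0-> S0 -0-> S0 -1-> S0 -1-> S0 -0-> S0
First repeat at step 1: S0 was already visited.

The earliest repeat is at step j = 1: D is in S0, which it already visited at step i = 0.
The DFA has 5 states, so the proof of the pumping lemma guarantees a repeated state among the first 5+1 visited; the segment between the two visits is the pumpable y.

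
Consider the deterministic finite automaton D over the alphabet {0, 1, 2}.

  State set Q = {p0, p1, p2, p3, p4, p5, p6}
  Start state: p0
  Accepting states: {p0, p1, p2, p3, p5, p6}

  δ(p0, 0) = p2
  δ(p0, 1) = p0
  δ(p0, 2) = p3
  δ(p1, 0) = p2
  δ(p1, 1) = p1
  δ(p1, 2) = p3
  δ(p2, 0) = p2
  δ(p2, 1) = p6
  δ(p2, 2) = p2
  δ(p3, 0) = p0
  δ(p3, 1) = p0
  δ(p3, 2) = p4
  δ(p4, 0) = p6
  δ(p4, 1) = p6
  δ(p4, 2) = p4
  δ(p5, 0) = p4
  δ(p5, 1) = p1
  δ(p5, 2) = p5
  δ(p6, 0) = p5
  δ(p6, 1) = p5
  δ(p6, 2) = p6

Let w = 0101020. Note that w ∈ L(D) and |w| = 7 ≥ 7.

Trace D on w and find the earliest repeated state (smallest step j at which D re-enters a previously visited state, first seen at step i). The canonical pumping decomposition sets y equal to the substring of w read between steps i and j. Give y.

1010

Run of D on w = 0 1 0 1 0 2 0:
  step 0: p0  (start)
  step 1: p2  (read 0: p0→p2)
  step 2: p6  (read 1: p2→p6)
  step 3: p5  (read 0: p6→p5)
  step 4: p1  (read 1: p5→p1)
  step 5: p2  (read 0: p1→p2)   ← first repeat (p2 seen earlier)
  step 6: p2  (read 2: p2→p2)
  step 7: p2  (read 0: p2→p2)

So i = 1, j = 5, giving x = w[0:1] = 0, y = w[1:5] = 1010, z = w[5:7] = 20.
Check: |xy| = 5 ≤ 7 and |y| = 4 ≥ 1. Reading y takes D from p2 back to p2, so every xyⁱz is accepted.
With |Q| = 7, pigeonhole forces a state repeat no later than step 7; the substring read between the first and second visits to that state can be pumped.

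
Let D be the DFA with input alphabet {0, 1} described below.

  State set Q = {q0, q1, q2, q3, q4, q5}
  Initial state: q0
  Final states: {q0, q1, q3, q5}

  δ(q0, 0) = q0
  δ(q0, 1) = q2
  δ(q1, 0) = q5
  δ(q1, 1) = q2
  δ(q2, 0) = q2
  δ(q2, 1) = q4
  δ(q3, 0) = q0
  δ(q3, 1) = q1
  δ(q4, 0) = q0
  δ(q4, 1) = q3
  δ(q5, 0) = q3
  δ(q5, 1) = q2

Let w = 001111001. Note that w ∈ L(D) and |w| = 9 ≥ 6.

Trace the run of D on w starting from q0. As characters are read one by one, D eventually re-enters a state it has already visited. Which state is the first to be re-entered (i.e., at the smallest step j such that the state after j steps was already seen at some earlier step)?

q0

State sequence: q0 -0-> q0 -0-> q0 -1-> q2 -1-> q4 -1-> q3 -1-> q1 -0-> q5 -0-> q3 -1-> q1
First repeat at step 1: q0 was already visited.

The earliest repeat is at step j = 1: D is in q0, which it already visited at step i = 0.
The DFA has 6 states, so the proof of the pumping lemma guarantees a repeated state among the first 6+1 visited; the segment between the two visits is the pumpable y.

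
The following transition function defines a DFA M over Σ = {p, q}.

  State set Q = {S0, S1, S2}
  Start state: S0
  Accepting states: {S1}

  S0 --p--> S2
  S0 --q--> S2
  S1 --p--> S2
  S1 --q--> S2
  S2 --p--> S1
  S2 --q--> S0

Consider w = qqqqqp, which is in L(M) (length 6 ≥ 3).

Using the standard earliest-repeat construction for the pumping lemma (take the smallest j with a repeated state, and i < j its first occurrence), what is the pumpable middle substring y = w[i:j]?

Run of M on w = q q q q q p:
  step 0: S0  (start)
  step 1: S2  (read q: S0→S2)
  step 2: S0  (read q: S2→S0)   ← first repeat (S0 seen earlier)
  step 3: S2  (read q: S0→S2)
  step 4: S0  (read q: S2→S0)
  step 5: S2  (read q: S0→S2)
  step 6: S1  (read p: S2→S1)

So i = 0, j = 2, giving x = w[0:0] = ε, y = w[0:2] = qq, z = w[2:6] = qqqp.
Check: |xy| = 2 ≤ 3 and |y| = 2 ≥ 1. Reading y takes M from S0 back to S0, so every xyⁱz is accepted.
Since M has 3 states, any run of length ≥ 3 visits 3+1 states, so by pigeonhole some state repeats within the first 3 steps — that repeat gives the pumpable loop.

qq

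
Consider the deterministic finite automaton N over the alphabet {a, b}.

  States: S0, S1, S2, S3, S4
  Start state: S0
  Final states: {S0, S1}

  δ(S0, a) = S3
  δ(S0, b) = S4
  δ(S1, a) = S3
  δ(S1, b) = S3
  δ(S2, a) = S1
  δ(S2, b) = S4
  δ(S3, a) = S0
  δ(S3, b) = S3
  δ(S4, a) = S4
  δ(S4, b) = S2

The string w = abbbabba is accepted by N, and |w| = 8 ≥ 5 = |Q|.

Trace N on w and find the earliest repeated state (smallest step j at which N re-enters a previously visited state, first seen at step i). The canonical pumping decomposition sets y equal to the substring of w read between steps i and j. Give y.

Run of N on w = a b b b a b b a:
  step 0: S0  (start)
  step 1: S3  (read a: S0→S3)
  step 2: S3  (read b: S3→S3)   ← first repeat (S3 seen earlier)
  step 3: S3  (read b: S3→S3)
  step 4: S3  (read b: S3→S3)
  step 5: S0  (read a: S3→S0)
  step 6: S4  (read b: S0→S4)
  step 7: S2  (read b: S4→S2)
  step 8: S1  (read a: S2→S1)

So i = 1, j = 2, giving x = w[0:1] = a, y = w[1:2] = b, z = w[2:8] = bbabba.
Check: |xy| = 2 ≤ 5 and |y| = 1 ≥ 1. Reading y takes N from S3 back to S3, so every xyⁱz is accepted.
With |Q| = 5, pigeonhole forces a state repeat no later than step 5; the substring read between the first and second visits to that state can be pumped.

b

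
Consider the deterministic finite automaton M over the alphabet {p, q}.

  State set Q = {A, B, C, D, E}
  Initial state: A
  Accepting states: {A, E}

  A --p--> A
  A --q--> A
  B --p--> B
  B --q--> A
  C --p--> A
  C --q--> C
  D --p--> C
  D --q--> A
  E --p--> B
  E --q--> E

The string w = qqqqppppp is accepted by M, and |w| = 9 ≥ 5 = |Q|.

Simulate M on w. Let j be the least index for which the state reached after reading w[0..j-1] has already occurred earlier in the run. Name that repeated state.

Run of M on w = q q q q p p p p p:
  step 0: A  (start)
  step 1: A  (read q: A→A)   ← first repeat (A seen earlier)
  step 2: A  (read q: A→A)
  step 3: A  (read q: A→A)
  step 4: A  (read q: A→A)
  step 5: A  (read p: A→A)
  step 6: A  (read p: A→A)
  step 7: A  (read p: A→A)
  step 8: A  (read p: A→A)
  step 9: A  (read p: A→A)

The earliest repeat is at step j = 1: M is in A, which it already visited at step i = 0.
The DFA has 5 states, so the proof of the pumping lemma guarantees a repeated state among the first 5+1 visited; the segment between the two visits is the pumpable y.

A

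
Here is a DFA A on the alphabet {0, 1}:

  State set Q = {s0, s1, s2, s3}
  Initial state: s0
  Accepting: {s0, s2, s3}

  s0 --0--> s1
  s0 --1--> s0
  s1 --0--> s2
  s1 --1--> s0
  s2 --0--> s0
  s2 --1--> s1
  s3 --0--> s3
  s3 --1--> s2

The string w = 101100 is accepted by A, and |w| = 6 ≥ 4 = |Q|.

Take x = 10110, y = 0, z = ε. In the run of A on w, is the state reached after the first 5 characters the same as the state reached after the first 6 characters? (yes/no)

no

Run of A on the first 6 characters of w = 1 0 1 1 0 0:
  step 0: s0  (start)
  step 1: s0  (read 1: s0→s0)
  step 2: s1  (read 0: s0→s1)
  step 3: s0  (read 1: s1→s0)
  step 4: s0  (read 1: s0→s0)
  step 5: s1  (read 0: s0→s1)
  step 6: s2  (read 0: s1→s2)

After x (step 5): s1. After xy (step 6): s2.
They differ (s1 ≠ s2), so y is not a cycle from the state after x; this split is not the one the pumping-lemma construction produces, and pumping y need not keep the string in L(A).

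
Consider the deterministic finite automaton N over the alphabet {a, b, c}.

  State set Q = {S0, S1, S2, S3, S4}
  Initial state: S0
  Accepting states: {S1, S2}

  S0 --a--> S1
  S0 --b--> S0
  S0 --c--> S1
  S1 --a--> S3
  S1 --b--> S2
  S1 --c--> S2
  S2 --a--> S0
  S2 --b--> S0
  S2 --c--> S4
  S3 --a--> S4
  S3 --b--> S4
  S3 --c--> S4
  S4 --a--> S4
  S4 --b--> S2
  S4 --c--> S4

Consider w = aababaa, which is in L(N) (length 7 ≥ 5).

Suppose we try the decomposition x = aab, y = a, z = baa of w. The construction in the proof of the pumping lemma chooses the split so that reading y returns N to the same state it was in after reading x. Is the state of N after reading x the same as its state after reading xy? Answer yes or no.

yes

State sequence: S0 -a-> S1 -a-> S3 -b-> S4 -a-> S4

After x (step 3): S4. After xy (step 4): S4.
They match, so y = a drives N around a cycle from S4 back to itself; pumping y any number of times keeps N in S4 before reading z, and xyⁱz ∈ L(N) for every i ≥ 0.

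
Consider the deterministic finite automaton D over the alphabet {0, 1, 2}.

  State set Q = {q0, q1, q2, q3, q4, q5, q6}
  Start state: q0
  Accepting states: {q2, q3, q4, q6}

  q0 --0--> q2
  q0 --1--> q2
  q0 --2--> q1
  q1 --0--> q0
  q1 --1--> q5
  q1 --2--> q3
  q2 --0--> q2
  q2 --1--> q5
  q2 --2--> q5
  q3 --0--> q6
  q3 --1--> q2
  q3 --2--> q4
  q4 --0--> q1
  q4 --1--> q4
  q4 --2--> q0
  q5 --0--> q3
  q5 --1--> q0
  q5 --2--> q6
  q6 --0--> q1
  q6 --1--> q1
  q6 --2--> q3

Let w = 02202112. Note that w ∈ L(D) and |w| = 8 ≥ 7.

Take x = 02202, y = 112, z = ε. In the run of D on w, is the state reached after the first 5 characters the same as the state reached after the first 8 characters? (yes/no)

State sequence: q0 -0-> q2 -2-> q5 -2-> q6 -0-> q1 -2-> q3 -1-> q2 -1-> q5 -2-> q6

After x (step 5): q3. After xy (step 8): q6.
They differ (q3 ≠ q6), so y is not a cycle from the state after x; this split is not the one the pumping-lemma construction produces, and pumping y need not keep the string in L(D).

no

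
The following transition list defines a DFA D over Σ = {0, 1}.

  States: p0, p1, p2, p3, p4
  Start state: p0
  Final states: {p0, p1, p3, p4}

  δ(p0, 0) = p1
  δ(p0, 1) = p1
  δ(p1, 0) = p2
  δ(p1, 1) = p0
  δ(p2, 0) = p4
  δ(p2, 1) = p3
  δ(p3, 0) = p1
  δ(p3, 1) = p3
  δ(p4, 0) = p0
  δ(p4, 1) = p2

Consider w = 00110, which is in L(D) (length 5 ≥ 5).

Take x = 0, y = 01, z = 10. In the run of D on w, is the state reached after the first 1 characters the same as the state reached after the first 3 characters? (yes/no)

no

State sequence: p0 -0-> p1 -0-> p2 -1-> p3

After x (step 1): p1. After xy (step 3): p3.
They differ (p1 ≠ p3), so y is not a cycle from the state after x; this split is not the one the pumping-lemma construction produces, and pumping y need not keep the string in L(D).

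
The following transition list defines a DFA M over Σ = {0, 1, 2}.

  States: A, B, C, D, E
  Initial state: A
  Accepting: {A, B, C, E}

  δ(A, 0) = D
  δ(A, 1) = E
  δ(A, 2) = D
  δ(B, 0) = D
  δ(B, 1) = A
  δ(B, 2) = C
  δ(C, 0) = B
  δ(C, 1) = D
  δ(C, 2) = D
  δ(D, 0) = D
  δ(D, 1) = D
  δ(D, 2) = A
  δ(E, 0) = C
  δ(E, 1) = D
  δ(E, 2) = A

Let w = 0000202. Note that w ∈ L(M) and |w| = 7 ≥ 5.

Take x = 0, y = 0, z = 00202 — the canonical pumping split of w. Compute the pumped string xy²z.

xy^2z = 0·0·0·00202 = 00000202.
Reading y = 0 takes M from D back to D, so after x·y·y the machine is still in D, and z then leads to the accepting state A. Hence 00000202 ∈ L(M).

00000202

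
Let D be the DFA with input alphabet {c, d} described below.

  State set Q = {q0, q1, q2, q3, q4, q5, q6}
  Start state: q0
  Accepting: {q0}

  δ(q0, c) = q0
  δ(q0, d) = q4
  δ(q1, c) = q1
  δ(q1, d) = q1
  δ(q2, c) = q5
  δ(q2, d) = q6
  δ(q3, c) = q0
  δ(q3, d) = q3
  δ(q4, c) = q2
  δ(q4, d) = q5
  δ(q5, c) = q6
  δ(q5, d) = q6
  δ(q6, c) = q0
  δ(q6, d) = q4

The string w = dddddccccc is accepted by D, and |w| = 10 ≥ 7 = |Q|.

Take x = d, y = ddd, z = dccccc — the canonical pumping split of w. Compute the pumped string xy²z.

ddddddddccccc

xy^2z = d·ddd·ddd·dccccc = ddddddddccccc.
Reading y = ddd takes D from q4 back to q4, so after x·y·y the machine is still in q4, and z then leads to the accepting state q0. Hence ddddddddccccc ∈ L(D).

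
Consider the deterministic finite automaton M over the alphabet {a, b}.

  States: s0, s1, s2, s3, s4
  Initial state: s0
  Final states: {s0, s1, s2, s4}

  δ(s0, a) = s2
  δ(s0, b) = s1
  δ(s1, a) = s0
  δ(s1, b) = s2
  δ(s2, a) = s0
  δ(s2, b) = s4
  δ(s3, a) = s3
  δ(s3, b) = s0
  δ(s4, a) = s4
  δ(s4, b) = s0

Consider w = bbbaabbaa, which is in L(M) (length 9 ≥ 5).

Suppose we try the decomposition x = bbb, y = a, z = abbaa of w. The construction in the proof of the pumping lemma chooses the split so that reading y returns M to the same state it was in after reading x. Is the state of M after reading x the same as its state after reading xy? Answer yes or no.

Run of M on the first 4 characters of w = b b b a:
  step 0: s0  (start)
  step 1: s1  (read b: s0→s1)
  step 2: s2  (read b: s1→s2)
  step 3: s4  (read b: s2→s4)
  step 4: s4  (read a: s4→s4)

After x (step 3): s4. After xy (step 4): s4.
They match, so y = a drives M around a cycle from s4 back to itself; pumping y any number of times keeps M in s4 before reading z, and xyⁱz ∈ L(M) for every i ≥ 0.

yes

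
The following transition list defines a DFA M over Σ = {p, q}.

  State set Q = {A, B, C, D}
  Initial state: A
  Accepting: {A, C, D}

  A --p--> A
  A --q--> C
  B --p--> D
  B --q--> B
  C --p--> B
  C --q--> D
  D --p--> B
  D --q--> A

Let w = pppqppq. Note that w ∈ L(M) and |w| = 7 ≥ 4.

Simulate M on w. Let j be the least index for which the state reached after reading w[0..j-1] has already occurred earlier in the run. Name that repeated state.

A

Run of M on w = p p p q p p q:
  step 0: A  (start)
  step 1: A  (read p: A→A)   ← first repeat (A seen earlier)
  step 2: A  (read p: A→A)
  step 3: A  (read p: A→A)
  step 4: C  (read q: A→C)
  step 5: B  (read p: C→B)
  step 6: D  (read p: B→D)
  step 7: A  (read q: D→A)

The earliest repeat is at step j = 1: M is in A, which it already visited at step i = 0.
With |Q| = 4, pigeonhole forces a state repeat no later than step 4; the substring read between the first and second visits to that state can be pumped.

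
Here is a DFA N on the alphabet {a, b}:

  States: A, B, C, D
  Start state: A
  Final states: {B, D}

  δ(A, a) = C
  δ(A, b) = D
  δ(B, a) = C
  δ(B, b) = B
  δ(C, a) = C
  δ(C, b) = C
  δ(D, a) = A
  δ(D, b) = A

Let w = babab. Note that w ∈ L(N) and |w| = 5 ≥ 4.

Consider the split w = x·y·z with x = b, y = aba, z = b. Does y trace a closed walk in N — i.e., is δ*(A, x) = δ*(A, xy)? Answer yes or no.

State sequence: A -b-> D -a-> A -b-> D -a-> A

After x (step 1): D. After xy (step 4): A.
They differ (D ≠ A), so y is not a cycle from the state after x; this split is not the one the pumping-lemma construction produces, and pumping y need not keep the string in L(N).

no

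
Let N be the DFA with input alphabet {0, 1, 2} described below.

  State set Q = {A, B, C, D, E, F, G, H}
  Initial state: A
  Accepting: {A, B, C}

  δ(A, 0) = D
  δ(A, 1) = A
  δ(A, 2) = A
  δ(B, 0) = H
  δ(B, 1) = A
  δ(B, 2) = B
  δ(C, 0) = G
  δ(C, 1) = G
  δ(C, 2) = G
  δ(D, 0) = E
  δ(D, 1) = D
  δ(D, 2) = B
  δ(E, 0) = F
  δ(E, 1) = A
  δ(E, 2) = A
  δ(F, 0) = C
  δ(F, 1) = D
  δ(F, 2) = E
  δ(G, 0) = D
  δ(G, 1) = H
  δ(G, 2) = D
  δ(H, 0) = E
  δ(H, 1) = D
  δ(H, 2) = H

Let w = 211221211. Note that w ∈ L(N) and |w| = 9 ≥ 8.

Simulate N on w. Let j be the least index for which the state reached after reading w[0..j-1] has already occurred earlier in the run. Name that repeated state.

State sequence: A -2-> A -1-> A -1-> A -2-> A -2-> A -1-> A -2-> A -1-> A -1-> A
First repeat at step 1: A was already visited.

The earliest repeat is at step j = 1: N is in A, which it already visited at step i = 0.
The DFA has 8 states, so the proof of the pumping lemma guarantees a repeated state among the first 8+1 visited; the segment between the two visits is the pumpable y.

A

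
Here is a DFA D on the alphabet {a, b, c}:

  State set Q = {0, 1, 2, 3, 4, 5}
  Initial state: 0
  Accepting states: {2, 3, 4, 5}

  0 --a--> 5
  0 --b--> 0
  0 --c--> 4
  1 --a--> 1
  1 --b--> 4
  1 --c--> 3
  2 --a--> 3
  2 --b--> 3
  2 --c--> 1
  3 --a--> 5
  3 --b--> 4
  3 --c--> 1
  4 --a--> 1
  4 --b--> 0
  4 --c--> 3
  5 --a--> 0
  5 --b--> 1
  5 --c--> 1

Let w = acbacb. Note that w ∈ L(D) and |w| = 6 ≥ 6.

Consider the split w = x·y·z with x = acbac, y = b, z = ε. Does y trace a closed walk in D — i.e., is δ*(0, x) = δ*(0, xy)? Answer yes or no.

State sequence: 0 -a-> 5 -c-> 1 -b-> 4 -a-> 1 -c-> 3 -b-> 4

After x (step 5): 3. After xy (step 6): 4.
They differ (3 ≠ 4), so y is not a cycle from the state after x; this split is not the one the pumping-lemma construction produces, and pumping y need not keep the string in L(D).

no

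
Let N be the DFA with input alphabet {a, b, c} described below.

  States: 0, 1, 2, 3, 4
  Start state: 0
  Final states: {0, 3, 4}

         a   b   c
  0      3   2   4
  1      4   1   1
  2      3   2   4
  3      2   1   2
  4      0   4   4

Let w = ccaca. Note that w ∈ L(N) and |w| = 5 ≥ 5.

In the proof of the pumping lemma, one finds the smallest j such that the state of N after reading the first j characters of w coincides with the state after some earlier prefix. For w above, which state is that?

State sequence: 0 -c-> 4 -c-> 4 -a-> 0 -c-> 4 -a-> 0
First repeat at step 2: 4 was already visited.

The earliest repeat is at step j = 2: N is in 4, which it already visited at step i = 1.

4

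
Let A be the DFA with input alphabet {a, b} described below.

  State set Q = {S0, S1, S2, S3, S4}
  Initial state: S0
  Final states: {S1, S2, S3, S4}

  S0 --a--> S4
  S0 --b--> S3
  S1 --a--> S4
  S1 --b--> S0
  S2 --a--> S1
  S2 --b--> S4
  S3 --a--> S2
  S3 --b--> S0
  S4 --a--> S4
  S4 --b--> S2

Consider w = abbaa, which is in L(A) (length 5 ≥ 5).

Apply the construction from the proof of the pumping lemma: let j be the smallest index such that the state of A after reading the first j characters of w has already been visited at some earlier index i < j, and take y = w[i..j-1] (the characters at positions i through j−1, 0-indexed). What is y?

bb

State sequence: S0 -a-> S4 -b-> S2 -b-> S4 -a-> S4 -a-> S4
First repeat at step 3: S4 was already visited.

So i = 1, j = 3, giving x = w[0:1] = a, y = w[1:3] = bb, z = w[3:5] = aa.
Check: |xy| = 3 ≤ 5 and |y| = 2 ≥ 1. Reading y takes A from S4 back to S4, so every xyⁱz is accepted.
Pumping length from the standard proof: p = 5 (the number of states). The repeated state found above gives |xy| = j ≤ 5 and |y| = j − i ≥ 1.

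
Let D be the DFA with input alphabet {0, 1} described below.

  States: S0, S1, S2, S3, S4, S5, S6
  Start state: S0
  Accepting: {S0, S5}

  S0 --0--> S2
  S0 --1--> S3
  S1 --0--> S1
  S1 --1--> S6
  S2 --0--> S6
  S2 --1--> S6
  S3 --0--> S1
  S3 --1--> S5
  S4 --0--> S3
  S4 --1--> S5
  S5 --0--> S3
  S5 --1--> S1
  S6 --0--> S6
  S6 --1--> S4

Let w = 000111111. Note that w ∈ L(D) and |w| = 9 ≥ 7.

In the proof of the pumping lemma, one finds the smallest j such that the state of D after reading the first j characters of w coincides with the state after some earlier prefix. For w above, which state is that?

S6

Run of D on w = 0 0 0 1 1 1 1 1 1:
  step 0: S0  (start)
  step 1: S2  (read 0: S0→S2)
  step 2: S6  (read 0: S2→S6)
  step 3: S6  (read 0: S6→S6)   ← first repeat (S6 seen earlier)
  step 4: S4  (read 1: S6→S4)
  step 5: S5  (read 1: S4→S5)
  step 6: S1  (read 1: S5→S1)
  step 7: S6  (read 1: S1→S6)
  step 8: S4  (read 1: S6→S4)
  step 9: S5  (read 1: S4→S5)

The earliest repeat is at step j = 3: D is in S6, which it already visited at step i = 2.
Since D has 7 states, any run of length ≥ 7 visits 7+1 states, so by pigeonhole some state repeats within the first 7 steps — that repeat gives the pumpable loop.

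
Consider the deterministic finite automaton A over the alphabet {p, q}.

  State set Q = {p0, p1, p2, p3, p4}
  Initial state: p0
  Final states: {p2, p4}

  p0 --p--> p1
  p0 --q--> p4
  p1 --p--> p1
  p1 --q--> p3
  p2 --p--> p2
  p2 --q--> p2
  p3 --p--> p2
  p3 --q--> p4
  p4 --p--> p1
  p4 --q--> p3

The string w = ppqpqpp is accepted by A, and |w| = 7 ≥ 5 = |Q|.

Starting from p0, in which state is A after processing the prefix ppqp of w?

p2

Run of A on the first 4 characters of w = p p q p:
  step 0: p0  (start)
  step 1: p1  (read p: p0→p1)
  step 2: p1  (read p: p1→p1)
  step 3: p3  (read q: p1→p3)
  step 4: p2  (read p: p3→p2)

After reading 4 characters, A is in state p2.
(This kind of state-tracing is the core of the pumping-lemma construction: with 5 states, pigeonhole forces a repeat within the first 5 steps.)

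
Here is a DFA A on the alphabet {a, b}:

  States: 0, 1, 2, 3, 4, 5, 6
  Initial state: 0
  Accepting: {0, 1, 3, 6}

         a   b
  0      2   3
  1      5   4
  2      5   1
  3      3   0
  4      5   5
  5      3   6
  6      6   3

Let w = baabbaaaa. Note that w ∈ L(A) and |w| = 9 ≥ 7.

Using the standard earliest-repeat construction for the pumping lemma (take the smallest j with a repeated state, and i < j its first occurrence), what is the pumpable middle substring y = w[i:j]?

Run of A on w = b a a b b a a a a:
  step 0: 0  (start)
  step 1: 3  (read b: 0→3)
  step 2: 3  (read a: 3→3)   ← first repeat (3 seen earlier)
  step 3: 3  (read a: 3→3)
  step 4: 0  (read b: 3→0)
  step 5: 3  (read b: 0→3)
  step 6: 3  (read a: 3→3)
  step 7: 3  (read a: 3→3)
  step 8: 3  (read a: 3→3)
  step 9: 3  (read a: 3→3)

So i = 1, j = 2, giving x = w[0:1] = b, y = w[1:2] = a, z = w[2:9] = abbaaaa.
Check: |xy| = 2 ≤ 7 and |y| = 1 ≥ 1. Reading y takes A from 3 back to 3, so every xyⁱz is accepted.
Pumping length from the standard proof: p = 7 (the number of states). The repeated state found above gives |xy| = j ≤ 7 and |y| = j − i ≥ 1.

a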